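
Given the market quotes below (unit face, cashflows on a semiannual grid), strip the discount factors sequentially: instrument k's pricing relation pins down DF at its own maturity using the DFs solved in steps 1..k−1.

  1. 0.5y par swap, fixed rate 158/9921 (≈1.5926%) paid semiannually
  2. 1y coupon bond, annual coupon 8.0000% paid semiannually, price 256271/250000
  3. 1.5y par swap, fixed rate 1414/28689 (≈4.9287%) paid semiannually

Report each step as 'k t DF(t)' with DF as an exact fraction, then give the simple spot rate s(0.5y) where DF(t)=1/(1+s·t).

step 1 [0.5y] swap r/2=79/9921: DF=(1 − 79/9921·(0))/(1+79/9921) = 9921/10000 ≈ 0.992100
step 2 [1y] bond c/2=1/25: DF=(256271/250000 − 1/25·(0.992100))/(1+1/25) = 379/400 ≈ 0.947500
step 3 [1.5y] swap r/2=707/28689: DF=(1 − 707/28689·(0.992100+0.947500))/(1+707/28689) = 9293/10000 ≈ 0.929300

1 1/2 9921/10000
2 1 379/400
3 3/2 9293/10000
s(0.5y) = (1/(9921/10000) − 1)/(1/2) = 158/9921 ≈ 1.5926%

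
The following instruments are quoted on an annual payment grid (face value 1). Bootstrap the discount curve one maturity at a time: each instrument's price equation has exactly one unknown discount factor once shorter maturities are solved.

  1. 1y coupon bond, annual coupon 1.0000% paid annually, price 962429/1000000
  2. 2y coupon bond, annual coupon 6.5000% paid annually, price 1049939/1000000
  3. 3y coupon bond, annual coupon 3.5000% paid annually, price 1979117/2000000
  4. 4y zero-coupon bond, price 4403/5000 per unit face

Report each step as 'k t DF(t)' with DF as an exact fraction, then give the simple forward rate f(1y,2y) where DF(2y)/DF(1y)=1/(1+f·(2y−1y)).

1 1 9529/10000
2 2 9277/10000
3 3 357/400
4 4 4403/5000
f(1y,2y) = ((9529/10000)/(9277/10000) − 1)/(1) = 252/9277 ≈ 2.7164%

step 1 [1y] bond c/1=1/100: DF=(962429/1000000 − 1/100·(0))/(1+1/100) = 9529/10000 ≈ 0.952900
step 2 [2y] bond c/1=13/200: DF=(1049939/1000000 − 13/200·(0.952900))/(1+13/200) = 9277/10000 ≈ 0.927700
step 3 [3y] bond c/1=7/200: DF=(1979117/2000000 − 7/200·(0.952900+0.927700))/(1+7/200) = 357/400 ≈ 0.892500
step 4 [4y] zero: DF = P = 4403/5000 ≈ 0.880600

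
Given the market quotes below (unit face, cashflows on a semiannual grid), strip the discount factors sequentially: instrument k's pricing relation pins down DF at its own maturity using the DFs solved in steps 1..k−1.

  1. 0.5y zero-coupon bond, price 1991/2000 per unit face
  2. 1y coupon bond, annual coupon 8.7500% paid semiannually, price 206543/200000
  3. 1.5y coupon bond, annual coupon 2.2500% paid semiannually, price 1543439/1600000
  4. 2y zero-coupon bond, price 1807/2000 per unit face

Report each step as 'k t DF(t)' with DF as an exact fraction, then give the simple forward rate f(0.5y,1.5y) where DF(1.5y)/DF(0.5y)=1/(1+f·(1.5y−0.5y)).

1 1/2 1991/2000
2 1 9477/10000
3 3/2 9323/10000
4 2 1807/2000
f(0.5y,1.5y) = ((1991/2000)/(9323/10000) − 1)/(1) = 632/9323 ≈ 6.7789%

step 1 [0.5y] zero: DF = P = 1991/2000 ≈ 0.995500
step 2 [1y] bond c/2=7/160: DF=(206543/200000 − 7/160·(0.995500))/(1+7/160) = 9477/10000 ≈ 0.947700
step 3 [1.5y] bond c/2=9/800: DF=(1543439/1600000 − 9/800·(0.995500+0.947700))/(1+9/800) = 9323/10000 ≈ 0.932300
step 4 [2y] zero: DF = P = 1807/2000 ≈ 0.903500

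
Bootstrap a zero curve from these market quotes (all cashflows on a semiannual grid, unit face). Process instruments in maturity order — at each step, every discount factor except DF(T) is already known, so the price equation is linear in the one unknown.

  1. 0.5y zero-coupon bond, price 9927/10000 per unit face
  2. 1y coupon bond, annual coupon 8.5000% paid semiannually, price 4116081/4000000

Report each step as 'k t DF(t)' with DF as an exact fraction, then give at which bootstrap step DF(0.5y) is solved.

step 1 [0.5y] zero: DF = P = 9927/10000 ≈ 0.992700
step 2 [1y] bond c/2=17/400: DF=(4116081/4000000 − 17/400·(0.992700))/(1+17/400) = 4733/5000 ≈ 0.946600

1 1/2 9927/10000
2 1 4733/5000
DF(0.5y) is solved at step 1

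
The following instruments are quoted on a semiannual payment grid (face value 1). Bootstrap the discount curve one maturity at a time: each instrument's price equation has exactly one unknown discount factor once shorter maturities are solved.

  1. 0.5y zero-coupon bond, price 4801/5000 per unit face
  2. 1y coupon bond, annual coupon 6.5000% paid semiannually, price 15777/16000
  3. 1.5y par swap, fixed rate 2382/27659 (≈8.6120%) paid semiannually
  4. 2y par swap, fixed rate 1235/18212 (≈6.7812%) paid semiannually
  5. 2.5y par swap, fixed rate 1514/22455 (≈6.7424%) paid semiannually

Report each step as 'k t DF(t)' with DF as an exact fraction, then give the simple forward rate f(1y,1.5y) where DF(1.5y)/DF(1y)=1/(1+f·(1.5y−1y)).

1 1/2 4801/5000
2 1 578/625
3 3/2 8809/10000
4 2 1753/2000
5 5/2 4243/5000
f(1y,1.5y) = ((578/625)/(8809/10000) − 1)/(1/2) = 878/8809 ≈ 9.9671%

step 1 [0.5y] zero: DF = P = 4801/5000 ≈ 0.960200
step 2 [1y] bond c/2=13/400: DF=(15777/16000 − 13/400·(0.960200))/(1+13/400) = 578/625 ≈ 0.924800
step 3 [1.5y] swap r/2=1191/27659: DF=(1 − 1191/27659·(0.960200+0.924800))/(1+1191/27659) = 8809/10000 ≈ 0.880900
step 4 [2y] swap r/2=1235/36424: DF=(1 − 1235/36424·(0.960200+0.924800+0.880900))/(1+1235/36424) = 1753/2000 ≈ 0.876500
step 5 [2.5y] swap r/2=757/22455: DF=(1 − 757/22455·(0.960200+0.924800+0.880900+0.876500))/(1+757/22455) = 4243/5000 ≈ 0.848600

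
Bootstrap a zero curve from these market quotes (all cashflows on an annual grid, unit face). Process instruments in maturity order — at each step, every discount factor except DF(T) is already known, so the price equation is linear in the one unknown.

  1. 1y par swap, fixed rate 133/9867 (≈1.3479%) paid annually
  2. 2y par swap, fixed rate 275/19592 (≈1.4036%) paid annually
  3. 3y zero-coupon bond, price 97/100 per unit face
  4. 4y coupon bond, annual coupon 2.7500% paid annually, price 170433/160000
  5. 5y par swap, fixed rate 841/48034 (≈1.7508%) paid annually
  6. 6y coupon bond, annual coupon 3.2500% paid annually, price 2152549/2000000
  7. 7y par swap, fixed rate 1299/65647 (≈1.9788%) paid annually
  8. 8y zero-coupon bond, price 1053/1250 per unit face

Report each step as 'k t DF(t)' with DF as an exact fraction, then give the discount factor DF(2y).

1 1 9867/10000
2 2 389/400
3 3 97/100
4 4 9583/10000
5 5 9159/10000
6 6 557/625
7 7 8701/10000
8 8 1053/1250
DF(2y) = 389/400 ≈ 0.972500

step 1 [1y] swap r/1=133/9867: DF=(1 − 133/9867·(0))/(1+133/9867) = 9867/10000 ≈ 0.986700
step 2 [2y] swap r/1=275/19592: DF=(1 − 275/19592·(0.986700))/(1+275/19592) = 389/400 ≈ 0.972500
step 3 [3y] zero: DF = P = 97/100 ≈ 0.970000
step 4 [4y] bond c/1=11/400: DF=(170433/160000 − 11/400·(0.986700+0.972500+0.970000))/(1+11/400) = 9583/10000 ≈ 0.958300
step 5 [5y] swap r/1=841/48034: DF=(1 − 841/48034·(0.986700+0.972500+0.970000+0.958300))/(1+841/48034) = 9159/10000 ≈ 0.915900
step 6 [6y] bond c/1=13/400: DF=(2152549/2000000 − 13/400·(0.986700+0.972500+0.970000+0.958300+0.915900))/(1+13/400) = 557/625 ≈ 0.891200
step 7 [7y] swap r/1=1299/65647: DF=(1 − 1299/65647·(0.986700+0.972500+0.970000+0.958300+0.915900+0.891200))/(1+1299/65647) = 8701/10000 ≈ 0.870100
step 8 [8y] zero: DF = P = 1053/1250 ≈ 0.842400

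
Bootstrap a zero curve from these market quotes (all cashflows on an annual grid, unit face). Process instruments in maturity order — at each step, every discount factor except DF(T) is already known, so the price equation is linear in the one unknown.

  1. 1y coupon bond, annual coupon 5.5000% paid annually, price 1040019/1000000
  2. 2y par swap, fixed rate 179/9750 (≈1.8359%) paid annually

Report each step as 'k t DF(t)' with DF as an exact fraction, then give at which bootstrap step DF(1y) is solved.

1 1 4929/5000
2 2 4821/5000
DF(1y) is solved at step 1

step 1 [1y] bond c/1=11/200: DF=(1040019/1000000 − 11/200·(0))/(1+11/200) = 4929/5000 ≈ 0.985800
step 2 [2y] swap r/1=179/9750: DF=(1 − 179/9750·(0.985800))/(1+179/9750) = 4821/5000 ≈ 0.964200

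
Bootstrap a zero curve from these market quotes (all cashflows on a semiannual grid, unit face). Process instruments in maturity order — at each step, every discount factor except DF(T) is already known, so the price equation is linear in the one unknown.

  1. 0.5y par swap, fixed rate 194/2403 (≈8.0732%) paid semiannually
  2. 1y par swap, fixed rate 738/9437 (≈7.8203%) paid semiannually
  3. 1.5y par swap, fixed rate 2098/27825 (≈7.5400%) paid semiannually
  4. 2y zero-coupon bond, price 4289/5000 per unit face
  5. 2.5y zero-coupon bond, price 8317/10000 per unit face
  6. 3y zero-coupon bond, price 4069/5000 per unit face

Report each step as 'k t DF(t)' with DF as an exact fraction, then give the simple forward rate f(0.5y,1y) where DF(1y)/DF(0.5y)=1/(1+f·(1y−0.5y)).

1 1/2 2403/2500
2 1 4631/5000
3 3/2 8951/10000
4 2 4289/5000
5 5/2 8317/10000
6 3 4069/5000
f(0.5y,1y) = ((2403/2500)/(4631/5000) − 1)/(1/2) = 350/4631 ≈ 7.5578%

step 1 [0.5y] swap r/2=97/2403: DF=(1 − 97/2403·(0))/(1+97/2403) = 2403/2500 ≈ 0.961200
step 2 [1y] swap r/2=369/9437: DF=(1 − 369/9437·(0.961200))/(1+369/9437) = 4631/5000 ≈ 0.926200
step 3 [1.5y] swap r/2=1049/27825: DF=(1 − 1049/27825·(0.961200+0.926200))/(1+1049/27825) = 8951/10000 ≈ 0.895100
step 4 [2y] zero: DF = P = 4289/5000 ≈ 0.857800
step 5 [2.5y] zero: DF = P = 8317/10000 ≈ 0.831700
step 6 [3y] zero: DF = P = 4069/5000 ≈ 0.813800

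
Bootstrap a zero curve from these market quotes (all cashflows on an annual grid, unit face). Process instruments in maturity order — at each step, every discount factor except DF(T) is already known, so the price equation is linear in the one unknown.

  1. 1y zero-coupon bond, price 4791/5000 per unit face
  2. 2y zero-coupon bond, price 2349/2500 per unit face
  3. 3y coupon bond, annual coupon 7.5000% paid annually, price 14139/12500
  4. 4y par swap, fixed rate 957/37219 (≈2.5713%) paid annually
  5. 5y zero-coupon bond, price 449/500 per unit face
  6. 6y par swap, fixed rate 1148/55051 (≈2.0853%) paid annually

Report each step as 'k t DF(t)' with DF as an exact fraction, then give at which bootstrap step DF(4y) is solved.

1 1 4791/5000
2 2 2349/2500
3 3 4599/5000
4 4 9043/10000
5 5 449/500
6 6 2213/2500
DF(4y) is solved at step 4

step 1 [1y] zero: DF = P = 4791/5000 ≈ 0.958200
step 2 [2y] zero: DF = P = 2349/2500 ≈ 0.939600
step 3 [3y] bond c/1=3/40: DF=(14139/12500 − 3/40·(0.958200+0.939600))/(1+3/40) = 4599/5000 ≈ 0.919800
step 4 [4y] swap r/1=957/37219: DF=(1 − 957/37219·(0.958200+0.939600+0.919800))/(1+957/37219) = 9043/10000 ≈ 0.904300
step 5 [5y] zero: DF = P = 449/500 ≈ 0.898000
step 6 [6y] swap r/1=1148/55051: DF=(1 − 1148/55051·(0.958200+0.939600+0.919800+0.904300+0.898000))/(1+1148/55051) = 2213/2500 ≈ 0.885200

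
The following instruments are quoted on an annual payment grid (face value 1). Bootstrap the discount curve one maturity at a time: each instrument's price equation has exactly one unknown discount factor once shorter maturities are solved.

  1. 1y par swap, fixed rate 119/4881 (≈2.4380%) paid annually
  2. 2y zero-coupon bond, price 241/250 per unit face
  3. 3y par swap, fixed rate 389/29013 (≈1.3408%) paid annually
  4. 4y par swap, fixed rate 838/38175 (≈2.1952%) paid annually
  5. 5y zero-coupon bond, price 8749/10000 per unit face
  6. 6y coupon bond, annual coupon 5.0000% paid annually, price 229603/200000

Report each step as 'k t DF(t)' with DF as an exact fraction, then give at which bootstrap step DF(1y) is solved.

step 1 [1y] swap r/1=119/4881: DF=(1 − 119/4881·(0))/(1+119/4881) = 4881/5000 ≈ 0.976200
step 2 [2y] zero: DF = P = 241/250 ≈ 0.964000
step 3 [3y] swap r/1=389/29013: DF=(1 − 389/29013·(0.976200+0.964000))/(1+389/29013) = 9611/10000 ≈ 0.961100
step 4 [4y] swap r/1=838/38175: DF=(1 − 838/38175·(0.976200+0.964000+0.961100))/(1+838/38175) = 4581/5000 ≈ 0.916200
step 5 [5y] zero: DF = P = 8749/10000 ≈ 0.874900
step 6 [6y] bond c/1=1/20: DF=(229603/200000 − 1/20·(0.976200+0.964000+0.961100+0.916200+0.874900))/(1+1/20) = 8699/10000 ≈ 0.869900

1 1 4881/5000
2 2 241/250
3 3 9611/10000
4 4 4581/5000
5 5 8749/10000
6 6 8699/10000
DF(1y) is solved at step 1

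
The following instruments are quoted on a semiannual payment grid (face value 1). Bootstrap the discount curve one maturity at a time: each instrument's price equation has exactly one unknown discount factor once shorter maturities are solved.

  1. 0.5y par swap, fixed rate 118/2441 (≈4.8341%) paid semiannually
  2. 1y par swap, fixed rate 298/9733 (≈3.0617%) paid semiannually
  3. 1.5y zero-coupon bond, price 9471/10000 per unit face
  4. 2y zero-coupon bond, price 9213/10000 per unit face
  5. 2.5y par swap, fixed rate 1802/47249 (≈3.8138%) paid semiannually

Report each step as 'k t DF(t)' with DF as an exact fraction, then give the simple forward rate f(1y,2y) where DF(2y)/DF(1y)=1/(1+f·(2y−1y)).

1 1/2 2441/2500
2 1 4851/5000
3 3/2 9471/10000
4 2 9213/10000
5 5/2 9099/10000
f(1y,2y) = ((4851/5000)/(9213/10000) − 1)/(1) = 163/3071 ≈ 5.3077%

step 1 [0.5y] swap r/2=59/2441: DF=(1 − 59/2441·(0))/(1+59/2441) = 2441/2500 ≈ 0.976400
step 2 [1y] swap r/2=149/9733: DF=(1 − 149/9733·(0.976400))/(1+149/9733) = 4851/5000 ≈ 0.970200
step 3 [1.5y] zero: DF = P = 9471/10000 ≈ 0.947100
step 4 [2y] zero: DF = P = 9213/10000 ≈ 0.921300
step 5 [2.5y] swap r/2=901/47249: DF=(1 − 901/47249·(0.976400+0.970200+0.947100+0.921300))/(1+901/47249) = 9099/10000 ≈ 0.909900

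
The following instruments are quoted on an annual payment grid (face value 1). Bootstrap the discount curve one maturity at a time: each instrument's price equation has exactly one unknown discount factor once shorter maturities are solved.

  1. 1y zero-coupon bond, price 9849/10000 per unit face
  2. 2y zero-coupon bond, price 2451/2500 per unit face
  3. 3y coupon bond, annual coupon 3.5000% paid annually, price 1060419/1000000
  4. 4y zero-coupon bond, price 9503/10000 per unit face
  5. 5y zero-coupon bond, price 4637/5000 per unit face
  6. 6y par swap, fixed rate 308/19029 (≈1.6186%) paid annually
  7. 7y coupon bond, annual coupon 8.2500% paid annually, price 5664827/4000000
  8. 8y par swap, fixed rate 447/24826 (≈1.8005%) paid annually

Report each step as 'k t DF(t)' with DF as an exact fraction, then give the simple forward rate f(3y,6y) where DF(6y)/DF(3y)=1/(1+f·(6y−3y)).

1 1 9849/10000
2 2 2451/2500
3 3 9581/10000
4 4 9503/10000
5 5 4637/5000
6 6 2269/2500
7 7 2183/2500
8 8 8659/10000
f(3y,6y) = ((9581/10000)/(2269/2500) − 1)/(3) = 505/27228 ≈ 1.8547%

step 1 [1y] zero: DF = P = 9849/10000 ≈ 0.984900
step 2 [2y] zero: DF = P = 2451/2500 ≈ 0.980400
step 3 [3y] bond c/1=7/200: DF=(1060419/1000000 − 7/200·(0.984900+0.980400))/(1+7/200) = 9581/10000 ≈ 0.958100
step 4 [4y] zero: DF = P = 9503/10000 ≈ 0.950300
step 5 [5y] zero: DF = P = 4637/5000 ≈ 0.927400
step 6 [6y] swap r/1=308/19029: DF=(1 − 308/19029·(0.984900+0.980400+0.958100+0.950300+0.927400))/(1+308/19029) = 2269/2500 ≈ 0.907600
step 7 [7y] bond c/1=33/400: DF=(5664827/4000000 − 33/400·(0.984900+0.980400+0.958100+0.950300+0.927400+0.907600))/(1+33/400) = 2183/2500 ≈ 0.873200
step 8 [8y] swap r/1=447/24826: DF=(1 − 447/24826·(0.984900+0.980400+0.958100+0.950300+0.927400+0.907600+0.873200))/(1+447/24826) = 8659/10000 ≈ 0.865900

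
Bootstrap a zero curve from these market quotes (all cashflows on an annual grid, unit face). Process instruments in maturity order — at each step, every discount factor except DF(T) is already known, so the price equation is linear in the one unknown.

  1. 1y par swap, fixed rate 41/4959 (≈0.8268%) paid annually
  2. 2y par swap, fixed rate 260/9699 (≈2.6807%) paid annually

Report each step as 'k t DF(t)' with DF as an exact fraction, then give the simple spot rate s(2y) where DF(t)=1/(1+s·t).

step 1 [1y] swap r/1=41/4959: DF=(1 − 41/4959·(0))/(1+41/4959) = 4959/5000 ≈ 0.991800
step 2 [2y] swap r/1=260/9699: DF=(1 − 260/9699·(0.991800))/(1+260/9699) = 237/250 ≈ 0.948000

1 1 4959/5000
2 2 237/250
s(2y) = (1/(237/250) − 1)/(2) = 13/474 ≈ 2.7426%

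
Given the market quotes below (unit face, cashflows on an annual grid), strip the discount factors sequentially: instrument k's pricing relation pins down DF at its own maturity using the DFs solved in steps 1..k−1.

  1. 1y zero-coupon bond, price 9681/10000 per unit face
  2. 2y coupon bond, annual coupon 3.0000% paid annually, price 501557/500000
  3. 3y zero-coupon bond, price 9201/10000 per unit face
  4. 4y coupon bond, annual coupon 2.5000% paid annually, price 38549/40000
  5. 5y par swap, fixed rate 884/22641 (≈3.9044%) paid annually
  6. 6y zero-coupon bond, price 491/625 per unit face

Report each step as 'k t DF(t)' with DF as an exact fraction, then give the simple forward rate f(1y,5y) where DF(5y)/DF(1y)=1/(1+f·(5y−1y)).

1 1 9681/10000
2 2 9457/10000
3 3 9201/10000
4 4 8711/10000
5 5 1029/1250
6 6 491/625
f(1y,5y) = ((9681/10000)/(1029/1250) − 1)/(4) = 69/1568 ≈ 4.4005%

step 1 [1y] zero: DF = P = 9681/10000 ≈ 0.968100
step 2 [2y] bond c/1=3/100: DF=(501557/500000 − 3/100·(0.968100))/(1+3/100) = 9457/10000 ≈ 0.945700
step 3 [3y] zero: DF = P = 9201/10000 ≈ 0.920100
step 4 [4y] bond c/1=1/40: DF=(38549/40000 − 1/40·(0.968100+0.945700+0.920100))/(1+1/40) = 8711/10000 ≈ 0.871100
step 5 [5y] swap r/1=884/22641: DF=(1 − 884/22641·(0.968100+0.945700+0.920100+0.871100))/(1+884/22641) = 1029/1250 ≈ 0.823200
step 6 [6y] zero: DF = P = 491/625 ≈ 0.785600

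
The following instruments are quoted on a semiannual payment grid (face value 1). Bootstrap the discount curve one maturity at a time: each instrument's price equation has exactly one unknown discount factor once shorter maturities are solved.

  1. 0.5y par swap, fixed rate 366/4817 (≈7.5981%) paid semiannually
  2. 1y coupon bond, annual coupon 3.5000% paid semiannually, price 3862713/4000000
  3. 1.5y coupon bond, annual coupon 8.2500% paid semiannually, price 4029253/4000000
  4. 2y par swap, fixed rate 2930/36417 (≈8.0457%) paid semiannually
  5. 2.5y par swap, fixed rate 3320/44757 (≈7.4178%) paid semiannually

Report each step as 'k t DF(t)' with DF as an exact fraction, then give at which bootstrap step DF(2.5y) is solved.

1 1/2 4817/5000
2 1 373/400
3 3/2 8923/10000
4 2 1707/2000
5 5/2 417/500
DF(2.5y) is solved at step 5

step 1 [0.5y] swap r/2=183/4817: DF=(1 − 183/4817·(0))/(1+183/4817) = 4817/5000 ≈ 0.963400
step 2 [1y] bond c/2=7/400: DF=(3862713/4000000 − 7/400·(0.963400))/(1+7/400) = 373/400 ≈ 0.932500
step 3 [1.5y] bond c/2=33/800: DF=(4029253/4000000 − 33/800·(0.963400+0.932500))/(1+33/800) = 8923/10000 ≈ 0.892300
step 4 [2y] swap r/2=1465/36417: DF=(1 − 1465/36417·(0.963400+0.932500+0.892300))/(1+1465/36417) = 1707/2000 ≈ 0.853500
step 5 [2.5y] swap r/2=1660/44757: DF=(1 − 1660/44757·(0.963400+0.932500+0.892300+0.853500))/(1+1660/44757) = 417/500 ≈ 0.834000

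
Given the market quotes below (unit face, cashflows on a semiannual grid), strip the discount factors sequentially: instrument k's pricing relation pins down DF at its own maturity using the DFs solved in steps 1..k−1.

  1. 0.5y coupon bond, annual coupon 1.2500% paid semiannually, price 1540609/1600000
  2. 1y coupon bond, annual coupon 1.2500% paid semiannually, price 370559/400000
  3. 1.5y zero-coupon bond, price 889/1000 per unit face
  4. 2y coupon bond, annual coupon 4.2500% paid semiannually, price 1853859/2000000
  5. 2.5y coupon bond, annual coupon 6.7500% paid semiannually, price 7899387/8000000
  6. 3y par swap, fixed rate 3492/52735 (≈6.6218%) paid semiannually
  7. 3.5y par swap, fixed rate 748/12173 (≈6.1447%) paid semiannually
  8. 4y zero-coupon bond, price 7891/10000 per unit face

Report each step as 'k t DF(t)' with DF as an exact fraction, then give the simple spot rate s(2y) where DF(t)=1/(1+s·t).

1 1/2 9569/10000
2 1 9147/10000
3 3/2 889/1000
4 2 4251/5000
5 5/2 8373/10000
6 3 4127/5000
7 7/2 813/1000
8 4 7891/10000
s(2y) = (1/(4251/5000) − 1)/(2) = 749/8502 ≈ 8.8097%

step 1 [0.5y] bond c/2=1/160: DF=(1540609/1600000 − 1/160·(0))/(1+1/160) = 9569/10000 ≈ 0.956900
step 2 [1y] bond c/2=1/160: DF=(370559/400000 − 1/160·(0.956900))/(1+1/160) = 9147/10000 ≈ 0.914700
step 3 [1.5y] zero: DF = P = 889/1000 ≈ 0.889000
step 4 [2y] bond c/2=17/800: DF=(1853859/2000000 − 17/800·(0.956900+0.914700+0.889000))/(1+17/800) = 4251/5000 ≈ 0.850200
step 5 [2.5y] bond c/2=27/800: DF=(7899387/8000000 − 27/800·(0.956900+0.914700+0.889000+0.850200))/(1+27/800) = 8373/10000 ≈ 0.837300
step 6 [3y] swap r/2=1746/52735: DF=(1 − 1746/52735·(0.956900+0.914700+0.889000+0.850200+0.837300))/(1+1746/52735) = 4127/5000 ≈ 0.825400
step 7 [3.5y] swap r/2=374/12173: DF=(1 − 374/12173·(0.956900+0.914700+0.889000+0.850200+0.837300+0.825400))/(1+374/12173) = 813/1000 ≈ 0.813000
step 8 [4y] zero: DF = P = 7891/10000 ≈ 0.789100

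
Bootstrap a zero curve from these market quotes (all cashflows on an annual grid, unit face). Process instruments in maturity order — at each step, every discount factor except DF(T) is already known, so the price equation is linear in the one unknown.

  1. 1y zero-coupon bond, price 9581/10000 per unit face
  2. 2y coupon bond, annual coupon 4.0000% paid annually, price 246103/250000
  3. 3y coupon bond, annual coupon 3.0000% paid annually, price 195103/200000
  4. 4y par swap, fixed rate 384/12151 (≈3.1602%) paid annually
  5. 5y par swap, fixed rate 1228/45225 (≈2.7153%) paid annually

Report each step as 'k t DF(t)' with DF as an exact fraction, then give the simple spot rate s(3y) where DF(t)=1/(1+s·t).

step 1 [1y] zero: DF = P = 9581/10000 ≈ 0.958100
step 2 [2y] bond c/1=1/25: DF=(246103/250000 − 1/25·(0.958100))/(1+1/25) = 9097/10000 ≈ 0.909700
step 3 [3y] bond c/1=3/100: DF=(195103/200000 − 3/100·(0.958100+0.909700))/(1+3/100) = 8927/10000 ≈ 0.892700
step 4 [4y] swap r/1=384/12151: DF=(1 − 384/12151·(0.958100+0.909700+0.892700))/(1+384/12151) = 553/625 ≈ 0.884800
step 5 [5y] swap r/1=1228/45225: DF=(1 − 1228/45225·(0.958100+0.909700+0.892700+0.884800))/(1+1228/45225) = 2193/2500 ≈ 0.877200

1 1 9581/10000
2 2 9097/10000
3 3 8927/10000
4 4 553/625
5 5 2193/2500
s(3y) = (1/(8927/10000) − 1)/(3) = 1073/26781 ≈ 4.0066%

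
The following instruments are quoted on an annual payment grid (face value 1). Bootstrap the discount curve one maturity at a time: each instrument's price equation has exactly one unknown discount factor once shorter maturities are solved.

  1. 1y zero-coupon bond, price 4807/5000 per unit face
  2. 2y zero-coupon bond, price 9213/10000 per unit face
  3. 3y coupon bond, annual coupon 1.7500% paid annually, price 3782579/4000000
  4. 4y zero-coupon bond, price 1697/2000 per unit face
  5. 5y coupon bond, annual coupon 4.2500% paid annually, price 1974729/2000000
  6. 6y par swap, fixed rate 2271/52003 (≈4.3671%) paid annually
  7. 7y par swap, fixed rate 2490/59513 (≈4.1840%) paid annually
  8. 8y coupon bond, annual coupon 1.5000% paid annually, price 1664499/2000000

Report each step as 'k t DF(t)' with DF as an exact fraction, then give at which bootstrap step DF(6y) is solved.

step 1 [1y] zero: DF = P = 4807/5000 ≈ 0.961400
step 2 [2y] zero: DF = P = 9213/10000 ≈ 0.921300
step 3 [3y] bond c/1=7/400: DF=(3782579/4000000 − 7/400·(0.961400+0.921300))/(1+7/400) = 897/1000 ≈ 0.897000
step 4 [4y] zero: DF = P = 1697/2000 ≈ 0.848500
step 5 [5y] bond c/1=17/400: DF=(1974729/2000000 − 17/400·(0.961400+0.921300+0.897000+0.848500))/(1+17/400) = 999/1250 ≈ 0.799200
step 6 [6y] swap r/1=2271/52003: DF=(1 − 2271/52003·(0.961400+0.921300+0.897000+0.848500+0.799200))/(1+2271/52003) = 7729/10000 ≈ 0.772900
step 7 [7y] swap r/1=2490/59513: DF=(1 − 2490/59513·(0.961400+0.921300+0.897000+0.848500+0.799200+0.772900))/(1+2490/59513) = 751/1000 ≈ 0.751000
step 8 [8y] bond c/1=3/200: DF=(1664499/2000000 − 3/200·(0.961400+0.921300+0.897000+0.848500+0.799200+0.772900+0.751000))/(1+3/200) = 183/250 ≈ 0.732000

1 1 4807/5000
2 2 9213/10000
3 3 897/1000
4 4 1697/2000
5 5 999/1250
6 6 7729/10000
7 7 751/1000
8 8 183/250
DF(6y) is solved at step 6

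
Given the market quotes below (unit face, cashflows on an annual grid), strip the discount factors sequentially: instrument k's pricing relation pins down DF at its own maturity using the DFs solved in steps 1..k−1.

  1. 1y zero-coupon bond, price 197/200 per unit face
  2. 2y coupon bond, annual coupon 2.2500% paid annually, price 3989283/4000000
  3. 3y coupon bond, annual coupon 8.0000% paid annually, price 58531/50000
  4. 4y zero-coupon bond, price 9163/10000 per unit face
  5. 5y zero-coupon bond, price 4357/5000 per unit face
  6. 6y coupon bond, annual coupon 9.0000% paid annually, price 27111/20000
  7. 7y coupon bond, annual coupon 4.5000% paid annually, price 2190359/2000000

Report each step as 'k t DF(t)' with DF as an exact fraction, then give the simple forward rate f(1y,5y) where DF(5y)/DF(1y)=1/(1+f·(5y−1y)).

step 1 [1y] zero: DF = P = 197/200 ≈ 0.985000
step 2 [2y] bond c/1=9/400: DF=(3989283/4000000 − 9/400·(0.985000))/(1+9/400) = 9537/10000 ≈ 0.953700
step 3 [3y] bond c/1=2/25: DF=(58531/50000 − 2/25·(0.985000+0.953700))/(1+2/25) = 9403/10000 ≈ 0.940300
step 4 [4y] zero: DF = P = 9163/10000 ≈ 0.916300
step 5 [5y] zero: DF = P = 4357/5000 ≈ 0.871400
step 6 [6y] bond c/1=9/100: DF=(27111/20000 − 9/100·(0.985000+0.953700+0.940300+0.916300+0.871400))/(1+9/100) = 8583/10000 ≈ 0.858300
step 7 [7y] bond c/1=9/200: DF=(2190359/2000000 − 9/200·(0.985000+0.953700+0.940300+0.916300+0.871400+0.858300))/(1+9/200) = 8101/10000 ≈ 0.810100

1 1 197/200
2 2 9537/10000
3 3 9403/10000
4 4 9163/10000
5 5 4357/5000
6 6 8583/10000
7 7 8101/10000
f(1y,5y) = ((197/200)/(4357/5000) − 1)/(4) = 142/4357 ≈ 3.2591%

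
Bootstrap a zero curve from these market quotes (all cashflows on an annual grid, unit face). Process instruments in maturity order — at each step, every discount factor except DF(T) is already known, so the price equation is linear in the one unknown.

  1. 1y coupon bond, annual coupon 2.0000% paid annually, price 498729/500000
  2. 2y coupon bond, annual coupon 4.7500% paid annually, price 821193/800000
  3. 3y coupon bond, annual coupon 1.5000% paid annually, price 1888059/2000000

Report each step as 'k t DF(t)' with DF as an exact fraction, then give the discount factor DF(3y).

1 1 9779/10000
2 2 2339/2500
3 3 4509/5000
DF(3y) = 4509/5000 ≈ 0.901800

step 1 [1y] bond c/1=1/50: DF=(498729/500000 − 1/50·(0))/(1+1/50) = 9779/10000 ≈ 0.977900
step 2 [2y] bond c/1=19/400: DF=(821193/800000 − 19/400·(0.977900))/(1+19/400) = 2339/2500 ≈ 0.935600
step 3 [3y] bond c/1=3/200: DF=(1888059/2000000 − 3/200·(0.977900+0.935600))/(1+3/200) = 4509/5000 ≈ 0.901800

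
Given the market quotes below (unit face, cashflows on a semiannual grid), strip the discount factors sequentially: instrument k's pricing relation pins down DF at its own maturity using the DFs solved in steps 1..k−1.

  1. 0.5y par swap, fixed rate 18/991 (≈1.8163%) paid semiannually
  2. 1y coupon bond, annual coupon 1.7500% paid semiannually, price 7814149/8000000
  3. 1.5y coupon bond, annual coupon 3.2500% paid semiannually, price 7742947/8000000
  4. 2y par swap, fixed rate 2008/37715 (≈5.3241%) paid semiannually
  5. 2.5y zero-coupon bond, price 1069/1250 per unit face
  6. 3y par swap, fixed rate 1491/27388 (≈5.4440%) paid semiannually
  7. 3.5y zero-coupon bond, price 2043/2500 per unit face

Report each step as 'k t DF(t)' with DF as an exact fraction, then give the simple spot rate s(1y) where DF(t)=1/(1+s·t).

step 1 [0.5y] swap r/2=9/991: DF=(1 − 9/991·(0))/(1+9/991) = 991/1000 ≈ 0.991000
step 2 [1y] bond c/2=7/800: DF=(7814149/8000000 − 7/800·(0.991000))/(1+7/800) = 9597/10000 ≈ 0.959700
step 3 [1.5y] bond c/2=13/800: DF=(7742947/8000000 − 13/800·(0.991000+0.959700))/(1+13/800) = 2303/2500 ≈ 0.921200
step 4 [2y] swap r/2=1004/37715: DF=(1 − 1004/37715·(0.991000+0.959700+0.921200))/(1+1004/37715) = 2249/2500 ≈ 0.899600
step 5 [2.5y] zero: DF = P = 1069/1250 ≈ 0.855200
step 6 [3y] swap r/2=1491/54776: DF=(1 − 1491/54776·(0.991000+0.959700+0.921200+0.899600+0.855200))/(1+1491/54776) = 8509/10000 ≈ 0.850900
step 7 [3.5y] zero: DF = P = 2043/2500 ≈ 0.817200

1 1/2 991/1000
2 1 9597/10000
3 3/2 2303/2500
4 2 2249/2500
5 5/2 1069/1250
6 3 8509/10000
7 7/2 2043/2500
s(1y) = (1/(9597/10000) − 1)/(1) = 403/9597 ≈ 4.1992%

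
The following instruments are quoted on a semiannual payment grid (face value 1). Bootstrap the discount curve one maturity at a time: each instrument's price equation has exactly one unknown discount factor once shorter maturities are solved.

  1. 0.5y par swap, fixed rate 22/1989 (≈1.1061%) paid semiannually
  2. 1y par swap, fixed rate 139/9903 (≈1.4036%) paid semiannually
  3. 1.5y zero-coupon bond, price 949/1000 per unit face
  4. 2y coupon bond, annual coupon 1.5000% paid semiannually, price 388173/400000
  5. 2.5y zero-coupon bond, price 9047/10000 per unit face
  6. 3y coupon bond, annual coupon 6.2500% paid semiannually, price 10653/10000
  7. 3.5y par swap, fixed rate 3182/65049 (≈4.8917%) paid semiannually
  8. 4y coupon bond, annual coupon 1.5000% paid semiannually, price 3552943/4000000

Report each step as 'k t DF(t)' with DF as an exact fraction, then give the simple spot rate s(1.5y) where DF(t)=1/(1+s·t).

step 1 [0.5y] swap r/2=11/1989: DF=(1 − 11/1989·(0))/(1+11/1989) = 1989/2000 ≈ 0.994500
step 2 [1y] swap r/2=139/19806: DF=(1 − 139/19806·(0.994500))/(1+139/19806) = 9861/10000 ≈ 0.986100
step 3 [1.5y] zero: DF = P = 949/1000 ≈ 0.949000
step 4 [2y] bond c/2=3/400: DF=(388173/400000 − 3/400·(0.994500+0.986100+0.949000))/(1+3/400) = 4707/5000 ≈ 0.941400
step 5 [2.5y] zero: DF = P = 9047/10000 ≈ 0.904700
step 6 [3y] bond c/2=1/32: DF=(10653/10000 − 1/32·(0.994500+0.986100+0.949000+0.941400+0.904700))/(1+1/32) = 8883/10000 ≈ 0.888300
step 7 [3.5y] swap r/2=1591/65049: DF=(1 − 1591/65049·(0.994500+0.986100+0.949000+0.941400+0.904700+0.888300))/(1+1591/65049) = 8409/10000 ≈ 0.840900
step 8 [4y] bond c/2=3/400: DF=(3552943/4000000 − 3/400·(0.994500+0.986100+0.949000+0.941400+0.904700+0.888300+0.840900))/(1+3/400) = 2083/2500 ≈ 0.833200

1 1/2 1989/2000
2 1 9861/10000
3 3/2 949/1000
4 2 4707/5000
5 5/2 9047/10000
6 3 8883/10000
7 7/2 8409/10000
8 4 2083/2500
s(1.5y) = (1/(949/1000) − 1)/(3/2) = 34/949 ≈ 3.5827%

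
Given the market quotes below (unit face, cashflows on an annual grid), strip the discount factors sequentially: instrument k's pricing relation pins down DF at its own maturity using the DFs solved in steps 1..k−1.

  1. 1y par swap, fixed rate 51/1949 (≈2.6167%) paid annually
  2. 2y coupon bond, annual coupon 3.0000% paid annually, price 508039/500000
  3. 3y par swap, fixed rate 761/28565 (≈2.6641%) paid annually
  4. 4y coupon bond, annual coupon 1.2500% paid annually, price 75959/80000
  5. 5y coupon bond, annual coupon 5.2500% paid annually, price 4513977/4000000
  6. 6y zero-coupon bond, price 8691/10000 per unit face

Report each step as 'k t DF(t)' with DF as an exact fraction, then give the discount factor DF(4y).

1 1 1949/2000
2 2 9581/10000
3 3 9239/10000
4 4 361/400
5 5 8847/10000
6 6 8691/10000
DF(4y) = 361/400 ≈ 0.902500

step 1 [1y] swap r/1=51/1949: DF=(1 − 51/1949·(0))/(1+51/1949) = 1949/2000 ≈ 0.974500
step 2 [2y] bond c/1=3/100: DF=(508039/500000 − 3/100·(0.974500))/(1+3/100) = 9581/10000 ≈ 0.958100
step 3 [3y] swap r/1=761/28565: DF=(1 − 761/28565·(0.974500+0.958100))/(1+761/28565) = 9239/10000 ≈ 0.923900
step 4 [4y] bond c/1=1/80: DF=(75959/80000 − 1/80·(0.974500+0.958100+0.923900))/(1+1/80) = 361/400 ≈ 0.902500
step 5 [5y] bond c/1=21/400: DF=(4513977/4000000 − 21/400·(0.974500+0.958100+0.923900+0.902500))/(1+21/400) = 8847/10000 ≈ 0.884700
step 6 [6y] zero: DF = P = 8691/10000 ≈ 0.869100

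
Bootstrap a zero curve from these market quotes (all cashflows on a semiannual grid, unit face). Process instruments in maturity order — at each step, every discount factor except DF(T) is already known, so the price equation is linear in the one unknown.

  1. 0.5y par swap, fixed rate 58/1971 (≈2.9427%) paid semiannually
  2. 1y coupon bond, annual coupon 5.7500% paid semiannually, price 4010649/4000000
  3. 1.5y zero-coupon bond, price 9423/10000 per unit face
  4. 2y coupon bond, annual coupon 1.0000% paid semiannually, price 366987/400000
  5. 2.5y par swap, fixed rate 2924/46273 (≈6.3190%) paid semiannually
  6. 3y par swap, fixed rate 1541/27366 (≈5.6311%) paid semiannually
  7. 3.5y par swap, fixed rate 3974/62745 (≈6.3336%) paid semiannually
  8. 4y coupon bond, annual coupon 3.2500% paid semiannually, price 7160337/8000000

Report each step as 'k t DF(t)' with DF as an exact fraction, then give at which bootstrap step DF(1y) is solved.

step 1 [0.5y] swap r/2=29/1971: DF=(1 − 29/1971·(0))/(1+29/1971) = 1971/2000 ≈ 0.985500
step 2 [1y] bond c/2=23/800: DF=(4010649/4000000 − 23/800·(0.985500))/(1+23/800) = 9471/10000 ≈ 0.947100
step 3 [1.5y] zero: DF = P = 9423/10000 ≈ 0.942300
step 4 [2y] bond c/2=1/200: DF=(366987/400000 − 1/200·(0.985500+0.947100+0.942300))/(1+1/200) = 4493/5000 ≈ 0.898600
step 5 [2.5y] swap r/2=1462/46273: DF=(1 − 1462/46273·(0.985500+0.947100+0.942300+0.898600))/(1+1462/46273) = 4269/5000 ≈ 0.853800
step 6 [3y] swap r/2=1541/54732: DF=(1 − 1541/54732·(0.985500+0.947100+0.942300+0.898600+0.853800))/(1+1541/54732) = 8459/10000 ≈ 0.845900
step 7 [3.5y] swap r/2=1987/62745: DF=(1 − 1987/62745·(0.985500+0.947100+0.942300+0.898600+0.853800+0.845900))/(1+1987/62745) = 8013/10000 ≈ 0.801300
step 8 [4y] bond c/2=13/800: DF=(7160337/8000000 − 13/800·(0.985500+0.947100+0.942300+0.898600+0.853800+0.845900+0.801300))/(1+13/800) = 1951/2500 ≈ 0.780400

1 1/2 1971/2000
2 1 9471/10000
3 3/2 9423/10000
4 2 4493/5000
5 5/2 4269/5000
6 3 8459/10000
7 7/2 8013/10000
8 4 1951/2500
DF(1y) is solved at step 2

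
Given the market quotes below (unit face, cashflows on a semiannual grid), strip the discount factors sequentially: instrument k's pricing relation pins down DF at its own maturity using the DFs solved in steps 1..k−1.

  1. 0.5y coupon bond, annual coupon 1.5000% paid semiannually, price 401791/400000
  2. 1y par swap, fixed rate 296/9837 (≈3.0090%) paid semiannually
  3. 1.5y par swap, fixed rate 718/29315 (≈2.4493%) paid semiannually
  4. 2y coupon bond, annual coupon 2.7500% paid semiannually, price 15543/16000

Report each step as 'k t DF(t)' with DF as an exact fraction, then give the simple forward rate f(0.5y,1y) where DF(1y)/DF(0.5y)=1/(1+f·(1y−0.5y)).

step 1 [0.5y] bond c/2=3/400: DF=(401791/400000 − 3/400·(0))/(1+3/400) = 997/1000 ≈ 0.997000
step 2 [1y] swap r/2=148/9837: DF=(1 − 148/9837·(0.997000))/(1+148/9837) = 1213/1250 ≈ 0.970400
step 3 [1.5y] swap r/2=359/29315: DF=(1 − 359/29315·(0.997000+0.970400))/(1+359/29315) = 9641/10000 ≈ 0.964100
step 4 [2y] bond c/2=11/800: DF=(15543/16000 − 11/800·(0.997000+0.970400+0.964100))/(1+11/800) = 1837/2000 ≈ 0.918500

1 1/2 997/1000
2 1 1213/1250
3 3/2 9641/10000
4 2 1837/2000
f(0.5y,1y) = ((997/1000)/(1213/1250) − 1)/(1/2) = 133/2426 ≈ 5.4823%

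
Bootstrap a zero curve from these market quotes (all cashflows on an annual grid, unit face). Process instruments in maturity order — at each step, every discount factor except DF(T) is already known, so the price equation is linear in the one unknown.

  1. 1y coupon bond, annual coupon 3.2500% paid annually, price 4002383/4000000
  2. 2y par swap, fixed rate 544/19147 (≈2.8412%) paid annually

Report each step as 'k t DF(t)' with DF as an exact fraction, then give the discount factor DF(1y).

step 1 [1y] bond c/1=13/400: DF=(4002383/4000000 − 13/400·(0))/(1+13/400) = 9691/10000 ≈ 0.969100
step 2 [2y] swap r/1=544/19147: DF=(1 − 544/19147·(0.969100))/(1+544/19147) = 591/625 ≈ 0.945600

1 1 9691/10000
2 2 591/625
DF(1y) = 9691/10000 ≈ 0.969100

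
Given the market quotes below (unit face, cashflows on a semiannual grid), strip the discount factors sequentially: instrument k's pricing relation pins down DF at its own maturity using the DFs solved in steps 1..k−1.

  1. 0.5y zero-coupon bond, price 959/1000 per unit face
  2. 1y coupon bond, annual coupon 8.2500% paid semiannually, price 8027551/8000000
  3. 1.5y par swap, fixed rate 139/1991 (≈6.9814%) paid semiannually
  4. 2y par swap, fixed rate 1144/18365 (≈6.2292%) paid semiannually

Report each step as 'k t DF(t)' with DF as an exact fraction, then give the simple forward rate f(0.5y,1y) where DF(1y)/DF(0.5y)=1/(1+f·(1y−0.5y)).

step 1 [0.5y] zero: DF = P = 959/1000 ≈ 0.959000
step 2 [1y] bond c/2=33/800: DF=(8027551/8000000 − 33/800·(0.959000))/(1+33/800) = 9257/10000 ≈ 0.925700
step 3 [1.5y] swap r/2=139/3982: DF=(1 − 139/3982·(0.959000+0.925700))/(1+139/3982) = 9027/10000 ≈ 0.902700
step 4 [2y] swap r/2=572/18365: DF=(1 − 572/18365·(0.959000+0.925700+0.902700))/(1+572/18365) = 1107/1250 ≈ 0.885600

1 1/2 959/1000
2 1 9257/10000
3 3/2 9027/10000
4 2 1107/1250
f(0.5y,1y) = ((959/1000)/(9257/10000) − 1)/(1/2) = 666/9257 ≈ 7.1946%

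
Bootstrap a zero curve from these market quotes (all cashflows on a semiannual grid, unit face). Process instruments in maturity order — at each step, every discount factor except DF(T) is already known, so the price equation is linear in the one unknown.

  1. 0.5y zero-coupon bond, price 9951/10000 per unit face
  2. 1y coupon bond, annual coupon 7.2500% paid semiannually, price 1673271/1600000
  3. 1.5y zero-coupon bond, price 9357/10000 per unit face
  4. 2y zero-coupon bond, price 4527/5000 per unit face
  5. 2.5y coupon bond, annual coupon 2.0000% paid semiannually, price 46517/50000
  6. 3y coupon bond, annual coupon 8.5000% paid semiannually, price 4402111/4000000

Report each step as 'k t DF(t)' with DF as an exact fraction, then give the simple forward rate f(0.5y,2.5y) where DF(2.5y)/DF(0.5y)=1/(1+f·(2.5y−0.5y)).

step 1 [0.5y] zero: DF = P = 9951/10000 ≈ 0.995100
step 2 [1y] bond c/2=29/800: DF=(1673271/1600000 − 29/800·(0.995100))/(1+29/800) = 609/625 ≈ 0.974400
step 3 [1.5y] zero: DF = P = 9357/10000 ≈ 0.935700
step 4 [2y] zero: DF = P = 4527/5000 ≈ 0.905400
step 5 [2.5y] bond c/2=1/100: DF=(46517/50000 − 1/100·(0.995100+0.974400+0.935700+0.905400))/(1+1/100) = 4417/5000 ≈ 0.883400
step 6 [3y] bond c/2=17/400: DF=(4402111/4000000 − 17/400·(0.995100+0.974400+0.935700+0.905400+0.883400))/(1+17/400) = 8643/10000 ≈ 0.864300

1 1/2 9951/10000
2 1 609/625
3 3/2 9357/10000
4 2 4527/5000
5 5/2 4417/5000
6 3 8643/10000
f(0.5y,2.5y) = ((9951/10000)/(4417/5000) − 1)/(2) = 1117/17668 ≈ 6.3222%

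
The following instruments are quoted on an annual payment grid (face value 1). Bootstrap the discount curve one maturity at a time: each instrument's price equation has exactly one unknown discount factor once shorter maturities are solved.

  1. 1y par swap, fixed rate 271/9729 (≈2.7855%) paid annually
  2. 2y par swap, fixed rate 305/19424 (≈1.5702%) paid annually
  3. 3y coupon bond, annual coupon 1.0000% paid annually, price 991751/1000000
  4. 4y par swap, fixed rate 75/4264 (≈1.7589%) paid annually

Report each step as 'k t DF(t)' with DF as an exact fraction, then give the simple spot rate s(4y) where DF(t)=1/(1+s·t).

step 1 [1y] swap r/1=271/9729: DF=(1 − 271/9729·(0))/(1+271/9729) = 9729/10000 ≈ 0.972900
step 2 [2y] swap r/1=305/19424: DF=(1 − 305/19424·(0.972900))/(1+305/19424) = 1939/2000 ≈ 0.969500
step 3 [3y] bond c/1=1/100: DF=(991751/1000000 − 1/100·(0.972900+0.969500))/(1+1/100) = 9627/10000 ≈ 0.962700
step 4 [4y] swap r/1=75/4264: DF=(1 − 75/4264·(0.972900+0.969500+0.962700))/(1+75/4264) = 373/400 ≈ 0.932500

1 1 9729/10000
2 2 1939/2000
3 3 9627/10000
4 4 373/400
s(4y) = (1/(373/400) − 1)/(4) = 27/1492 ≈ 1.8097%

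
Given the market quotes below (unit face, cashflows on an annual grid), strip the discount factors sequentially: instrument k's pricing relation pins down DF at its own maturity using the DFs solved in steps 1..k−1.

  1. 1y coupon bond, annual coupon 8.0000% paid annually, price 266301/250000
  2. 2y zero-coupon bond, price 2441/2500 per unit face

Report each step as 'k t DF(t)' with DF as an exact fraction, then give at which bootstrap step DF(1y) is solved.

step 1 [1y] bond c/1=2/25: DF=(266301/250000 − 2/25·(0))/(1+2/25) = 9863/10000 ≈ 0.986300
step 2 [2y] zero: DF = P = 2441/2500 ≈ 0.976400

1 1 9863/10000
2 2 2441/2500
DF(1y) is solved at step 1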